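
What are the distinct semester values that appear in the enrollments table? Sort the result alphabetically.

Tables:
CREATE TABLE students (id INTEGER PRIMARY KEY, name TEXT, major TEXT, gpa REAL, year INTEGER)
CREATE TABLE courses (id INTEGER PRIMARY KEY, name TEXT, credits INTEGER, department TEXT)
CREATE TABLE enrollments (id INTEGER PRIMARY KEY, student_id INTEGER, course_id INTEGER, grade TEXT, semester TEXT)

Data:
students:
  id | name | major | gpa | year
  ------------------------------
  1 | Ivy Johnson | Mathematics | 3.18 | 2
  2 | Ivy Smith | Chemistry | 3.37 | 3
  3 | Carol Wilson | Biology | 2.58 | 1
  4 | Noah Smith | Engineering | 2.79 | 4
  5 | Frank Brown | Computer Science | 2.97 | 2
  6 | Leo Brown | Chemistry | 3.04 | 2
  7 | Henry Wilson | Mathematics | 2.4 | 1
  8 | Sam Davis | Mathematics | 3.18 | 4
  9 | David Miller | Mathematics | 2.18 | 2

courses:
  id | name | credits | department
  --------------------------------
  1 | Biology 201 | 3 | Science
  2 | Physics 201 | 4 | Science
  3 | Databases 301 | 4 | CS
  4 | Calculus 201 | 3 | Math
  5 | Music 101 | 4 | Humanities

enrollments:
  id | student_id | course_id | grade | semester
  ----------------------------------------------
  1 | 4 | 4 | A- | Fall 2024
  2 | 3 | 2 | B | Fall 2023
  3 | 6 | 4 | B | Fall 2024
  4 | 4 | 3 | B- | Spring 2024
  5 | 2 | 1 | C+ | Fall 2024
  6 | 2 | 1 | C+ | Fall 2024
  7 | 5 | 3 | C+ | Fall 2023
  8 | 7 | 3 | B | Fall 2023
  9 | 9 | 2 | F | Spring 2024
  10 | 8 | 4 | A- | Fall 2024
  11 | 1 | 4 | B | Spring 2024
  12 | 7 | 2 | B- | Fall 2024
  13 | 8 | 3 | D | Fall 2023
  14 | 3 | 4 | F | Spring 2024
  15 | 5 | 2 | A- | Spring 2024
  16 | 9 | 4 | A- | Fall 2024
SELECT DISTINCT semester FROM enrollments ORDER BY semester

Execution result:
semester
Fall 2023
Fall 2024
Spring 2024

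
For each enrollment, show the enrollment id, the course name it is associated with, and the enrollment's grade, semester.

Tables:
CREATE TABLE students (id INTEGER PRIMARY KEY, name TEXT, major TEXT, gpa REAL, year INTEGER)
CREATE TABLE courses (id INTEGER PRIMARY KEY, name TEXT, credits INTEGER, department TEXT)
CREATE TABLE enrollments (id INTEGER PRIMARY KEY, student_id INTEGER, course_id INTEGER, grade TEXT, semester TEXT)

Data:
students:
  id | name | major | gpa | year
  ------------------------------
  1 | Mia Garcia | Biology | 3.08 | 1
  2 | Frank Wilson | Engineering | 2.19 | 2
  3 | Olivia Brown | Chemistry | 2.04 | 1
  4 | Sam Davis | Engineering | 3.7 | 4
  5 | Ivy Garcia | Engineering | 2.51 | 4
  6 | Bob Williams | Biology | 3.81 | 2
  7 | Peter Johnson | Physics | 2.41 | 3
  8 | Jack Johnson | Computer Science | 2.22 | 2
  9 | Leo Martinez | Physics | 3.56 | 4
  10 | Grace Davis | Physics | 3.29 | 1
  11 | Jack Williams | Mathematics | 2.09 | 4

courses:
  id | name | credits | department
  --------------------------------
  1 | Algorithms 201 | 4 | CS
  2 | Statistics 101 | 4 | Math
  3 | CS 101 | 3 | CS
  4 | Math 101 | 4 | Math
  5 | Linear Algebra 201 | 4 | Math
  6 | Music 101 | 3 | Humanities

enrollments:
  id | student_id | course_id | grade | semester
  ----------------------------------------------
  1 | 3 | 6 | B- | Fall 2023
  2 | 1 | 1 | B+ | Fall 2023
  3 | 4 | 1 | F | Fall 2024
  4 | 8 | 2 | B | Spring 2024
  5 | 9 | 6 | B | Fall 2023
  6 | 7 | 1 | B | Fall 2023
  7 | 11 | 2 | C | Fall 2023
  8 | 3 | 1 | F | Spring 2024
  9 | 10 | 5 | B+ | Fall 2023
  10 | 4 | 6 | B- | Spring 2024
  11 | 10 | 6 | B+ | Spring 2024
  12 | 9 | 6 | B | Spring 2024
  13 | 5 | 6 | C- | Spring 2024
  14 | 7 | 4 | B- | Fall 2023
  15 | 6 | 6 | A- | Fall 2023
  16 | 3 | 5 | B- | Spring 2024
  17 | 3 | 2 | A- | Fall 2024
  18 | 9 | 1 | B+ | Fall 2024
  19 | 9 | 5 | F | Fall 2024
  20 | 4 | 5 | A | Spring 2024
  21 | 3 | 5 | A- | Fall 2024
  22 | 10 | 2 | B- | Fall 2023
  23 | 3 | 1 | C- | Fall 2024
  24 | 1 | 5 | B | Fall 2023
SELECT c.id, p.name AS course, c.grade, c.semester FROM enrollments c JOIN courses p ON c.course_id = p.id

Execution result:
id | course | grade | semester
1 | Music 101 | B- | Fall 2023
2 | Algorithms 201 | B+ | Fall 2023
3 | Algorithms 201 | F | Fall 2024
4 | Statistics 101 | B | Spring 2024
5 | Music 101 | B | Fall 2023
6 | Algorithms 201 | B | Fall 2023
7 | Statistics 101 | C | Fall 2023
8 | Algorithms 201 | F | Spring 2024
9 | Linear Algebra 201 | B+ | Fall 2023
10 | Music 101 | B- | Spring 2024
11 | Music 101 | B+ | Spring 2024
12 | Music 101 | B | Spring 2024
13 | Music 101 | C- | Spring 2024
14 | Math 101 | B- | Fall 2023
15 | Music 101 | A- | Fall 2023
16 | Linear Algebra 201 | B- | Spring 2024
17 | Statistics 101 | A- | Fall 2024
18 | Algorithms 201 | B+ | Fall 2024
19 | Linear Algebra 201 | F | Fall 2024
20 | Linear Algebra 201 | A | Spring 2024
21 | Linear Algebra 201 | A- | Fall 2024
22 | Statistics 101 | B- | Fall 2023
23 | Algorithms 201 | C- | Fall 2024
24 | Linear Algebra 201 | B | Fall 2023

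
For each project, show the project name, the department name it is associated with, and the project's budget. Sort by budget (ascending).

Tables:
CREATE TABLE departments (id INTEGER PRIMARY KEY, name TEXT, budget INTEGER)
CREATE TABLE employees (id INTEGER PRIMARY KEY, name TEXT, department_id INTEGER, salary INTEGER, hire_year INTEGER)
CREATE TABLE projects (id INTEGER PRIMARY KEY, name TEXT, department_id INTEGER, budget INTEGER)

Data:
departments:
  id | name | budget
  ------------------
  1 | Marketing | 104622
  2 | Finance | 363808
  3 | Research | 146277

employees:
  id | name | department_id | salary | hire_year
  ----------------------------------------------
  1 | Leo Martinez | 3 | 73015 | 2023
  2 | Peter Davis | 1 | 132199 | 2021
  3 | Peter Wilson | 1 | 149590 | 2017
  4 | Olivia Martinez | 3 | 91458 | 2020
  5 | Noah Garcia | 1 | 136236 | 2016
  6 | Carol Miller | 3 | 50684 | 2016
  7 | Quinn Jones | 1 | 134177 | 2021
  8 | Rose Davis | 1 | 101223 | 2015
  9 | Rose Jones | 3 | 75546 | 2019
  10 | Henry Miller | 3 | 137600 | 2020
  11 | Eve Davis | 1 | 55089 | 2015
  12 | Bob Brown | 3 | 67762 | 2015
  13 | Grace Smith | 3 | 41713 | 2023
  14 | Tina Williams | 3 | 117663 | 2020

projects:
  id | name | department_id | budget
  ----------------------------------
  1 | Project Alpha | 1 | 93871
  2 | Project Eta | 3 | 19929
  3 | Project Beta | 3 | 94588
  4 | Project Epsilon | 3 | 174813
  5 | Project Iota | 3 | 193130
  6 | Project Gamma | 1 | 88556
SELECT c.name, p.name AS department, c.budget FROM projects c JOIN departments p ON c.department_id = p.id ORDER BY c.budget ASC

Execution result:
name | department | budget
Project Eta | Research | 19929
Project Gamma | Marketing | 88556
Project Alpha | Marketing | 93871
Project Beta | Research | 94588
Project Epsilon | Research | 174813
Project Iota | Research | 193130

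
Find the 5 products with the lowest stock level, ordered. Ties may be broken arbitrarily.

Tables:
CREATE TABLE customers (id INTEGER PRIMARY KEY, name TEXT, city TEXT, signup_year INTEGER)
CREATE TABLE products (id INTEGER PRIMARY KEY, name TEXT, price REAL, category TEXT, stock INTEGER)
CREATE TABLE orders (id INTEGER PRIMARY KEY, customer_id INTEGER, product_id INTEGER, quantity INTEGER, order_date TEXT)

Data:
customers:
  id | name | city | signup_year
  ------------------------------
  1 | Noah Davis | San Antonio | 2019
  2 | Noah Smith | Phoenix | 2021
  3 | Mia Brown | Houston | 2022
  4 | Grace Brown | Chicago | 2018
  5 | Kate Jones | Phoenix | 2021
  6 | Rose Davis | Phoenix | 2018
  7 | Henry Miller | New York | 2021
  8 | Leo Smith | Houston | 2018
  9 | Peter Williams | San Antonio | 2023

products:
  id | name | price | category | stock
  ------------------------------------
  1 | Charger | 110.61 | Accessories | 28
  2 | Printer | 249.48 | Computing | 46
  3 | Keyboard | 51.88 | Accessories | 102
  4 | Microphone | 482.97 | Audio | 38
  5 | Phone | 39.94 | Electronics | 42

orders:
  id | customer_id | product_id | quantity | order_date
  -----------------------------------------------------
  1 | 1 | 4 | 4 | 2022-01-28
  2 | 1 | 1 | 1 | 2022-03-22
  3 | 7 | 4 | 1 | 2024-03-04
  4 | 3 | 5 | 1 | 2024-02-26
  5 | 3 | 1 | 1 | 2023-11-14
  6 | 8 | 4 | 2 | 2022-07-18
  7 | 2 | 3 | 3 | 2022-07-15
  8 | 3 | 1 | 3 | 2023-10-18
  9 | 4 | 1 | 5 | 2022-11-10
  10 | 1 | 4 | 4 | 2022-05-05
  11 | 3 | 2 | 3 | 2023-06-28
SELECT name, stock FROM products ORDER BY stock ASC LIMIT 5

Execution result:
name | stock
Charger | 28
Microphone | 38
Phone | 42
Printer | 46
Keyboard | 102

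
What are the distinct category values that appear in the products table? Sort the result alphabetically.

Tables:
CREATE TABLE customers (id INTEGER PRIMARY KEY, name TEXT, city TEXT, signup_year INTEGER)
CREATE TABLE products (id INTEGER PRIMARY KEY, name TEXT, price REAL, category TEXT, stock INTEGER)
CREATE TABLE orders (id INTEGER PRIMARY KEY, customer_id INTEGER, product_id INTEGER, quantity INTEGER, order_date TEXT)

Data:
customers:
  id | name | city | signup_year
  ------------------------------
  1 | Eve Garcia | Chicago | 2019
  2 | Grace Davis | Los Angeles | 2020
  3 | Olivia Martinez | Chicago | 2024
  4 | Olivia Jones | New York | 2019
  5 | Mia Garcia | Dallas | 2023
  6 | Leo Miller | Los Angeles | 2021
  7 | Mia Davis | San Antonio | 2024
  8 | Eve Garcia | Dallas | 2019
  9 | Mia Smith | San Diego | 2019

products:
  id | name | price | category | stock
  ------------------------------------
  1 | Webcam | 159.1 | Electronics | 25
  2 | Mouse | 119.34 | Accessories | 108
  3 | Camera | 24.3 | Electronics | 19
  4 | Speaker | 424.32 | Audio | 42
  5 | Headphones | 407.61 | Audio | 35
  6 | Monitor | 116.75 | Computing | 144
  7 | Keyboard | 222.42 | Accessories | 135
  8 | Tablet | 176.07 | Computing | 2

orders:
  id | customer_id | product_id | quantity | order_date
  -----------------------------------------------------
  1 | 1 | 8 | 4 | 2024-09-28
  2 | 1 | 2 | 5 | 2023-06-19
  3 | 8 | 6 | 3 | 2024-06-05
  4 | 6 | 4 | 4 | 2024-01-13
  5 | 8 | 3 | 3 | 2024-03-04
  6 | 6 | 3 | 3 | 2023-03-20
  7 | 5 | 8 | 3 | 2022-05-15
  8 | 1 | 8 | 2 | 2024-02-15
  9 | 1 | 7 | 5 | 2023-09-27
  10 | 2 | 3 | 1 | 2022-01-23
SELECT DISTINCT category FROM products ORDER BY category

Execution result:
category
Accessories
Audio
Computing
Electronics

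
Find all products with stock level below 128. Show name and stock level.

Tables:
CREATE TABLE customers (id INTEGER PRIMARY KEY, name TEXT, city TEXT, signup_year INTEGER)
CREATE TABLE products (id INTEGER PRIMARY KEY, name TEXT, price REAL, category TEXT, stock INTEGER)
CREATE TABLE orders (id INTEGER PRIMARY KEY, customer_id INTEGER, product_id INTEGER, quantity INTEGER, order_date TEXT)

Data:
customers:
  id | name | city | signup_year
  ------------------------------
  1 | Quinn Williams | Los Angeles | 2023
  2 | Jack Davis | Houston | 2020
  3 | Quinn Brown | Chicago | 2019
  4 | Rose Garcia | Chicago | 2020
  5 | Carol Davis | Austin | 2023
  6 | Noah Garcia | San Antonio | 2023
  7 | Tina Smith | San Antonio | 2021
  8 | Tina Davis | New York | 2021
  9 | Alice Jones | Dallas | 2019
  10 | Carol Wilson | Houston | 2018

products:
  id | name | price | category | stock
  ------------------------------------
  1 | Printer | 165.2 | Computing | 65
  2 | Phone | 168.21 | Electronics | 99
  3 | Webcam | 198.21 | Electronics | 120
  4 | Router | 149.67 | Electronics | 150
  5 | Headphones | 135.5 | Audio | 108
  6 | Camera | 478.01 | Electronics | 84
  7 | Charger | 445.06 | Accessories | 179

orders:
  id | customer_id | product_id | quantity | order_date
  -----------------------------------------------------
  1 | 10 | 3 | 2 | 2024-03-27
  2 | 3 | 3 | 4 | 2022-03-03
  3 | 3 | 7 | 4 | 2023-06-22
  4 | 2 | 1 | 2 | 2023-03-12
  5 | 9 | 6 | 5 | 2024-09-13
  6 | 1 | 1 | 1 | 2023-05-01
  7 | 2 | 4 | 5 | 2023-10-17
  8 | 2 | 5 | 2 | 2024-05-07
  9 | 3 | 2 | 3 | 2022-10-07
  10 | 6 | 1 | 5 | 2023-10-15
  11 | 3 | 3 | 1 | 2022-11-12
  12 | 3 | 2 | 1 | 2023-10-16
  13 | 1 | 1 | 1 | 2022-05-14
SELECT name, stock FROM products WHERE stock < 128

Execution result:
name | stock
Printer | 65
Phone | 99
Webcam | 120
Headphones | 108
Camera | 84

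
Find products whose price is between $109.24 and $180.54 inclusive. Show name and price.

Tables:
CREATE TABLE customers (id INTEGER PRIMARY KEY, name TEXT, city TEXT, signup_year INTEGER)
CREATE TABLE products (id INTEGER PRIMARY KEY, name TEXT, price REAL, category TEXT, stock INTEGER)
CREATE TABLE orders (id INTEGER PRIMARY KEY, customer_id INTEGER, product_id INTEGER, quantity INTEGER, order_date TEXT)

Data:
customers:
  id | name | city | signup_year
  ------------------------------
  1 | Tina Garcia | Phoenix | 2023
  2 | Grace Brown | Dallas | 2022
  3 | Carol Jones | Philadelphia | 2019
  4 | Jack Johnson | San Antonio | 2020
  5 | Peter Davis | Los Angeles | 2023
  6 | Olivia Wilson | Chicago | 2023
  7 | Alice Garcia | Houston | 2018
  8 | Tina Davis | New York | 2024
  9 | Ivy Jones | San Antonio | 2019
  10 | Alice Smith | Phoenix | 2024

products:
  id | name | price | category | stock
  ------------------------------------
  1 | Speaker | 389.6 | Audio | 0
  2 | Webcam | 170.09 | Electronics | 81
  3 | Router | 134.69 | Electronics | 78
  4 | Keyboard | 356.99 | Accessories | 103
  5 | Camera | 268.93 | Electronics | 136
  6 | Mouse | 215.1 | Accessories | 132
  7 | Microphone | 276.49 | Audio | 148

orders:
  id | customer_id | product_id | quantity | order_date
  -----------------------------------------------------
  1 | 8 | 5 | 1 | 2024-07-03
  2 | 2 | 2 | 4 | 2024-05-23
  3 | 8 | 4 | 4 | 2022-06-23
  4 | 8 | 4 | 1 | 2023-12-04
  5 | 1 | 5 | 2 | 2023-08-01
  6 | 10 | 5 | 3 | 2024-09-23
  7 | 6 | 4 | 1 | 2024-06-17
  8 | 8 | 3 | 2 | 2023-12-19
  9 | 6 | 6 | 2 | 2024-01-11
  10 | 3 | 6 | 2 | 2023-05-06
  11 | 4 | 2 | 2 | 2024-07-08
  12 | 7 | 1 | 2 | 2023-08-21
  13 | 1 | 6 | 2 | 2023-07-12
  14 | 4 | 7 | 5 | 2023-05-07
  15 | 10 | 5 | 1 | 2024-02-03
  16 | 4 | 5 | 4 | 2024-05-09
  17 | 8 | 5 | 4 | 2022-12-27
SELECT name, price FROM products WHERE price BETWEEN 109.24 AND 180.54

Execution result:
name | price
Webcam | 170.09
Router | 134.69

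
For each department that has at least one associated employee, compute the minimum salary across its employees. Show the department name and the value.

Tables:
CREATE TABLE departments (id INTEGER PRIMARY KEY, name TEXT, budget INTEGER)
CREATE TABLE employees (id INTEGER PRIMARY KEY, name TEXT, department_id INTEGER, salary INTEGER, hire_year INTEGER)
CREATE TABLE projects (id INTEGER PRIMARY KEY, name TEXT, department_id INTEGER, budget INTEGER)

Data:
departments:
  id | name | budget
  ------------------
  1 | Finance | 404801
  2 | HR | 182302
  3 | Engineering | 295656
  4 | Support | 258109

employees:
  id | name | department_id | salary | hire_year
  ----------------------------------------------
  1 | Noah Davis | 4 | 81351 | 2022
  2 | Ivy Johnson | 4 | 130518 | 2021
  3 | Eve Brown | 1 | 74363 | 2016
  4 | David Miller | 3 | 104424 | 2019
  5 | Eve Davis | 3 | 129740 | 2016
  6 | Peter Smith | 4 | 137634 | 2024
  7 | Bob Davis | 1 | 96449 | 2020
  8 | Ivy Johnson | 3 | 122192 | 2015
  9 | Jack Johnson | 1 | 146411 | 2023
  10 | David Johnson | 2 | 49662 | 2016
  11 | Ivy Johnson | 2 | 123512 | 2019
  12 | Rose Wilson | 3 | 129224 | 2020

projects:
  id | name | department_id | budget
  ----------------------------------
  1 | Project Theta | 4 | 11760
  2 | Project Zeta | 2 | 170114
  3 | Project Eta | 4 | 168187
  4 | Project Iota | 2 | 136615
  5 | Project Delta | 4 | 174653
SELECT p.name, MIN(c.salary) AS min_salary FROM employees c JOIN departments p ON c.department_id = p.id GROUP BY p.id, p.name

Execution result:
name | min_salary
Finance | 74363
HR | 49662
Engineering | 104424
Support | 81351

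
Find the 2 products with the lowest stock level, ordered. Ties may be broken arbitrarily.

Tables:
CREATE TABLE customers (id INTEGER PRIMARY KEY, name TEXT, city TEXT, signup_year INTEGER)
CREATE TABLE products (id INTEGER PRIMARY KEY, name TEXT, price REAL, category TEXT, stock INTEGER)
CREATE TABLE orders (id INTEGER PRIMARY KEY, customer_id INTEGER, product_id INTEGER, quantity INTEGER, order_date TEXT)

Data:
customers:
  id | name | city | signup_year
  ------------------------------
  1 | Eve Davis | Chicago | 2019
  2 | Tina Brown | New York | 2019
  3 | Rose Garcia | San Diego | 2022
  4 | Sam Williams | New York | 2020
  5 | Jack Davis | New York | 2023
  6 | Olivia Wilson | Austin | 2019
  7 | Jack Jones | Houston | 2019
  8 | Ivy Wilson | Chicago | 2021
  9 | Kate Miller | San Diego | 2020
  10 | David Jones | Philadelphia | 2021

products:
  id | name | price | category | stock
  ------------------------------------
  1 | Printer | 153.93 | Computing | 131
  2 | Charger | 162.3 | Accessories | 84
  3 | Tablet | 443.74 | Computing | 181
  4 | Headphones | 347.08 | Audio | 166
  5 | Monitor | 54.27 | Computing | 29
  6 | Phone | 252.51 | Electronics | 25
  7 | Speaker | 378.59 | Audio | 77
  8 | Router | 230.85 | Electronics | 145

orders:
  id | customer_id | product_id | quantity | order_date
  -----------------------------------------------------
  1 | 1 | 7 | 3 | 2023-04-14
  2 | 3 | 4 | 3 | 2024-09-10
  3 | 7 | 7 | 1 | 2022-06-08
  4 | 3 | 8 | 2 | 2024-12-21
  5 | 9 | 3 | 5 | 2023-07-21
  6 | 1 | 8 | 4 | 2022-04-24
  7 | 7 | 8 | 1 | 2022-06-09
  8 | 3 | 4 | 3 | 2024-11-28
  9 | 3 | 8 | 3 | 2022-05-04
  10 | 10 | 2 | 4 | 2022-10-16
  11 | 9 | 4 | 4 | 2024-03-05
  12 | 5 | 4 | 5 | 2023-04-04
SELECT name, stock FROM products ORDER BY stock ASC LIMIT 2

Execution result:
name | stock
Phone | 25
Monitor | 29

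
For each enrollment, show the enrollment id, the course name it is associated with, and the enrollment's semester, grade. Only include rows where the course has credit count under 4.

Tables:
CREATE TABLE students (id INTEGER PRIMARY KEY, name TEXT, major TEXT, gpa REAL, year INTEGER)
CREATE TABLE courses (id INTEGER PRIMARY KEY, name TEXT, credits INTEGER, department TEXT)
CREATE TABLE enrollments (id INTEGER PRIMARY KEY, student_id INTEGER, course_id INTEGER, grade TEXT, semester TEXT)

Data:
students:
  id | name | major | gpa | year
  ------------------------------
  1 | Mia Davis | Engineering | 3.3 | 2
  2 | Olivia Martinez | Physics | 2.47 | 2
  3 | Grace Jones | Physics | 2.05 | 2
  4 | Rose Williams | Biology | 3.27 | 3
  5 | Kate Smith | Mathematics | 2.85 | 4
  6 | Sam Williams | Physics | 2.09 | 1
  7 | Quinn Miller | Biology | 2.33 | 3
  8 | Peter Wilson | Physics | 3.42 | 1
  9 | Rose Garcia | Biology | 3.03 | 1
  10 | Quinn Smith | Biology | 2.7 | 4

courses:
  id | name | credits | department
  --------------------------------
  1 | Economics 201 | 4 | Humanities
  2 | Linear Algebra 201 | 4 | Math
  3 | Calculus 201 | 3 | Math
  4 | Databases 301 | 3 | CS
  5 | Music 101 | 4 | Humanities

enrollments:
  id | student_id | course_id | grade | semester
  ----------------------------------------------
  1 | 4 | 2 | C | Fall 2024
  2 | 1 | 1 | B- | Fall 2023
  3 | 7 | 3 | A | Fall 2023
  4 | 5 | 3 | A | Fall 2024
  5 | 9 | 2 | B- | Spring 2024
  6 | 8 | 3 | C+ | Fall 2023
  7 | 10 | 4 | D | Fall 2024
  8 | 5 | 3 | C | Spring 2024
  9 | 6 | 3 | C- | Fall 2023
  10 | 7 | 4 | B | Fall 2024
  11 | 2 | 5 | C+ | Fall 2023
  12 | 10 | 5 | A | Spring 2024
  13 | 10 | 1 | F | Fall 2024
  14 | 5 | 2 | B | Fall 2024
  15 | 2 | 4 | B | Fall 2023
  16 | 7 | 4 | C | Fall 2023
SELECT c.id, p.name AS course, c.semester, c.grade FROM enrollments c JOIN courses p ON c.course_id = p.id WHERE p.credits < 4

Execution result:
id | course | semester | grade
3 | Calculus 201 | Fall 2023 | A
4 | Calculus 201 | Fall 2024 | A
6 | Calculus 201 | Fall 2023 | C+
7 | Databases 301 | Fall 2024 | D
8 | Calculus 201 | Spring 2024 | C
9 | Calculus 201 | Fall 2023 | C-
10 | Databases 301 | Fall 2024 | B
15 | Databases 301 | Fall 2023 | B
16 | Databases 301 | Fall 2023 | C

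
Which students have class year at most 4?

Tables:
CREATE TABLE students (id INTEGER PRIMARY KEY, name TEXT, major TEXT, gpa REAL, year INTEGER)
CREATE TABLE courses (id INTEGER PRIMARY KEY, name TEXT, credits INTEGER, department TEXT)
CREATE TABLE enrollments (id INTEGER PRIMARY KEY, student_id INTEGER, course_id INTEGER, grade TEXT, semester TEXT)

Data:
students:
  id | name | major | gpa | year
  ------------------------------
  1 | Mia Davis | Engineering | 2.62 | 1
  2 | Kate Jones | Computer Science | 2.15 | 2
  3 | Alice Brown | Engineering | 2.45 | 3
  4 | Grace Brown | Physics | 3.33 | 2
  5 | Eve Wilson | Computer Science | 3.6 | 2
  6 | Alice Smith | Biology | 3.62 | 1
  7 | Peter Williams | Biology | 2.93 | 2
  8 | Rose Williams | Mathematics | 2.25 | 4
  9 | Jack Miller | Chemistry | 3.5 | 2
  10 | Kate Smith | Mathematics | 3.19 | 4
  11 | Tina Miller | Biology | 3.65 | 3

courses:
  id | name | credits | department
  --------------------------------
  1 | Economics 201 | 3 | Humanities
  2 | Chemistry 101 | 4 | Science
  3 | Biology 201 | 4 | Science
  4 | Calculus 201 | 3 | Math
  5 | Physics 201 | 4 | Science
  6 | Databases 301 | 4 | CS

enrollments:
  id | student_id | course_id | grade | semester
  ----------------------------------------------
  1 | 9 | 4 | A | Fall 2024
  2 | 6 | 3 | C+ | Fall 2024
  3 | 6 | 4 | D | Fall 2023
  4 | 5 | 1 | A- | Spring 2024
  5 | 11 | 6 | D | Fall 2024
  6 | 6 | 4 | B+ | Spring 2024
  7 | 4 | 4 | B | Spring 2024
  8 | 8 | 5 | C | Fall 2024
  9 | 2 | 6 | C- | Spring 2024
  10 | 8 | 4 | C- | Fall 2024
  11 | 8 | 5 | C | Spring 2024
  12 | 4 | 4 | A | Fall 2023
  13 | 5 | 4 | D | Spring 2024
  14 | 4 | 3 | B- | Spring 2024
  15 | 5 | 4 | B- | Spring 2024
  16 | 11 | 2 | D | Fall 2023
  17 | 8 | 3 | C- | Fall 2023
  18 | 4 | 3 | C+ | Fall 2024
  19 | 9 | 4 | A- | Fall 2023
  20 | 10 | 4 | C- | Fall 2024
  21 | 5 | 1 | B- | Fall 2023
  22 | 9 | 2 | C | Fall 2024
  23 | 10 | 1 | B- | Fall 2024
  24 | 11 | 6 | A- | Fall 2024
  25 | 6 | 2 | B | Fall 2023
SELECT name, year FROM students WHERE year <= 4

Execution result:
name | year
Mia Davis | 1
Kate Jones | 2
Alice Brown | 3
Grace Brown | 2
Eve Wilson | 2
Alice Smith | 1
Peter Williams | 2
Rose Williams | 4
Jack Miller | 2
Kate Smith | 4
Tina Miller | 3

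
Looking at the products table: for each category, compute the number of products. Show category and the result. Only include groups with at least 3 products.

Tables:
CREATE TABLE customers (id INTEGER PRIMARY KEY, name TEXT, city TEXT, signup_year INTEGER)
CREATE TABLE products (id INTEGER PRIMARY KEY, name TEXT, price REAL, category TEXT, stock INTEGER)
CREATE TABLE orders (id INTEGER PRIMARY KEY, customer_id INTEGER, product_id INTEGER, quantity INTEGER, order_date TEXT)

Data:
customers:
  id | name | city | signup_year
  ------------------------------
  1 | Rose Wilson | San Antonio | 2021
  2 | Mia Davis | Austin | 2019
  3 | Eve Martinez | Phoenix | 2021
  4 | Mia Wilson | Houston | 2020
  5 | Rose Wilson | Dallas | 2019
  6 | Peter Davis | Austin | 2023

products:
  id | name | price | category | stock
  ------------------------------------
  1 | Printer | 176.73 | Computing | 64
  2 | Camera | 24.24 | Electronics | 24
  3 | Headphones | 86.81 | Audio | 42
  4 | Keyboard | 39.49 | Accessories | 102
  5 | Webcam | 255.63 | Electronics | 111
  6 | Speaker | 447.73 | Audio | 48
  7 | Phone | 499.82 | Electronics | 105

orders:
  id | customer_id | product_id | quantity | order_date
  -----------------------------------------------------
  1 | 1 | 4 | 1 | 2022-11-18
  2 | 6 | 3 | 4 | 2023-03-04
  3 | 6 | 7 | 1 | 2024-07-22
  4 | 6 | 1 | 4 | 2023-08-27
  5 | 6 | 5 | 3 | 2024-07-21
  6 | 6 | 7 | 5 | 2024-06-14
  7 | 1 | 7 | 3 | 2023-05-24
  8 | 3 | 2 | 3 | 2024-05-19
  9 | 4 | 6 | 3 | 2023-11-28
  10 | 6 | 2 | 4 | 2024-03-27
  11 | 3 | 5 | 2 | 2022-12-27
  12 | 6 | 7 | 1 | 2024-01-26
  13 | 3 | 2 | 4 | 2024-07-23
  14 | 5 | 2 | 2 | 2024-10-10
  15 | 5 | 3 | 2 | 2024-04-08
SELECT category, COUNT(*) AS n FROM products GROUP BY category HAVING COUNT(*) >= 3

Execution result:
category | n
Electronics | 3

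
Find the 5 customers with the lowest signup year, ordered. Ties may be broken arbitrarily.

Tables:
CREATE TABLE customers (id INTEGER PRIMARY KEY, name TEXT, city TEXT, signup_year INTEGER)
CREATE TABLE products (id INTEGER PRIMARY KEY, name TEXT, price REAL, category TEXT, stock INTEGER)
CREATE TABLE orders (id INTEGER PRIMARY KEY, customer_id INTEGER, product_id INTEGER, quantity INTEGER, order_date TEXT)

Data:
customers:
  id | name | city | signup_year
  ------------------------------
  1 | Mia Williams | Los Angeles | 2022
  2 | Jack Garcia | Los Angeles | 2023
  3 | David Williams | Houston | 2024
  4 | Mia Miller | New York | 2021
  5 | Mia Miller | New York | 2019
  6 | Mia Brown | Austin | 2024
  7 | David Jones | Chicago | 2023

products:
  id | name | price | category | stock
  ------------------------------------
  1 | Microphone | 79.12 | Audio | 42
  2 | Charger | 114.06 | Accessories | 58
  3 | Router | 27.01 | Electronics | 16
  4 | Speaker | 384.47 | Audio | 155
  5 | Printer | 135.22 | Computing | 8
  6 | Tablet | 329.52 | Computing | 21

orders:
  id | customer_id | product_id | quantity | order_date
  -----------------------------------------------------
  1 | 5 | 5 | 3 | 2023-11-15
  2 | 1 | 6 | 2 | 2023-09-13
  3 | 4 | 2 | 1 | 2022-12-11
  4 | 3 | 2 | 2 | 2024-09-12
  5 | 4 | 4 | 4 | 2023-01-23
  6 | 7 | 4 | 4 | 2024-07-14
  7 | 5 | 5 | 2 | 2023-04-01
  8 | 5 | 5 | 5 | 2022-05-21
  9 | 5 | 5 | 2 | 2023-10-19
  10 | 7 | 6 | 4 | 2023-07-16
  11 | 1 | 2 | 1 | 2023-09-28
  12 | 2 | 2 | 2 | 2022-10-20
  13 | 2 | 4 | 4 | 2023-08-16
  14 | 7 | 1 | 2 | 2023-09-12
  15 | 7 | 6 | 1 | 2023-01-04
SELECT name, signup_year FROM customers ORDER BY signup_year ASC LIMIT 5

Execution result:
name | signup_year
Mia Miller | 2019
Mia Miller | 2021
Mia Williams | 2022
Jack Garcia | 2023
David Jones | 2023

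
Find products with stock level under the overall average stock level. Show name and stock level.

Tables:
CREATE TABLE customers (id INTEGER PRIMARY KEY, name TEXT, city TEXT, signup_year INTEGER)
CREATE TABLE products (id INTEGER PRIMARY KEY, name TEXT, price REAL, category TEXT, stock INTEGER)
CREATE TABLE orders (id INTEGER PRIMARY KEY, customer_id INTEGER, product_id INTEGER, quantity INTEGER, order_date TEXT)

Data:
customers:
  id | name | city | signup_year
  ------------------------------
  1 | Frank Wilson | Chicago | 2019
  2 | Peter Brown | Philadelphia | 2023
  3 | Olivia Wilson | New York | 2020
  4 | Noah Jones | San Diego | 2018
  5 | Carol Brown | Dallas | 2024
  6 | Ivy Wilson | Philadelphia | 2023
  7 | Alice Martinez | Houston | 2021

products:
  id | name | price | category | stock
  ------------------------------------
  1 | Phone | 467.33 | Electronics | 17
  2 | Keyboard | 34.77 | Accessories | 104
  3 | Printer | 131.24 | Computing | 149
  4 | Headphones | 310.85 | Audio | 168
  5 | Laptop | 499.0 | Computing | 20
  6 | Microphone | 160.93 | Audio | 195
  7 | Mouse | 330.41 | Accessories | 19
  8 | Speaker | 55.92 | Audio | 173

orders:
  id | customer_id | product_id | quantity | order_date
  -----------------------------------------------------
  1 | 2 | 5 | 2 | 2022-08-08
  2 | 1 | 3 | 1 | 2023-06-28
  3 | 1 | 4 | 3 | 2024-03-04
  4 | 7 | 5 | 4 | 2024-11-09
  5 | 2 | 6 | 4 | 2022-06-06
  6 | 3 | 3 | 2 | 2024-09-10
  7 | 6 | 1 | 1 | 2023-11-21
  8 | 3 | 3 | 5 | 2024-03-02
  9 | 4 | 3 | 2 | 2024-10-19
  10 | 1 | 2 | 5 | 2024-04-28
SELECT name, stock FROM products WHERE stock < (SELECT AVG(stock) FROM products)

Execution result:
name | stock
Phone | 17
Keyboard | 104
Laptop | 20
Mouse | 19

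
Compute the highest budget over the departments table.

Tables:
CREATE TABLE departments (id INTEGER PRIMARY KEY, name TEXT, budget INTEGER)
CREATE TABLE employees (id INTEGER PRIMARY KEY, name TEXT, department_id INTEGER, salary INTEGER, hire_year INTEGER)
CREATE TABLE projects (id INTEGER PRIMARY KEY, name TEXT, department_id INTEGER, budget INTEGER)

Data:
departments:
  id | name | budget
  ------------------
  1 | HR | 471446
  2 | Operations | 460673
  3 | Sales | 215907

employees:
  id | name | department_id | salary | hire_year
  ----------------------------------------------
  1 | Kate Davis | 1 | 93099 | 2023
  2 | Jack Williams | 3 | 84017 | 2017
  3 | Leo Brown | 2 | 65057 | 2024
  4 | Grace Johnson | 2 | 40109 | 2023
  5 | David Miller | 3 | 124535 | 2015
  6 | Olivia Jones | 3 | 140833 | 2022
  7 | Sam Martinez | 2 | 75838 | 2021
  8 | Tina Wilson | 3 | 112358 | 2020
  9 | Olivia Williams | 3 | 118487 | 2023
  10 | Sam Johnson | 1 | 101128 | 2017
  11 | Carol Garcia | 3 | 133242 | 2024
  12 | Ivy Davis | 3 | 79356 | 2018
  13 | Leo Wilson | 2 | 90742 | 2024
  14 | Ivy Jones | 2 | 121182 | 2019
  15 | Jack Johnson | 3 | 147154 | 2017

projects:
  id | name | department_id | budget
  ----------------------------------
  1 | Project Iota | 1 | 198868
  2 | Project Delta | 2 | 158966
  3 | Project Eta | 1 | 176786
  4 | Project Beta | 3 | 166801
SELECT MAX(budget) FROM departments

Execution result:
471446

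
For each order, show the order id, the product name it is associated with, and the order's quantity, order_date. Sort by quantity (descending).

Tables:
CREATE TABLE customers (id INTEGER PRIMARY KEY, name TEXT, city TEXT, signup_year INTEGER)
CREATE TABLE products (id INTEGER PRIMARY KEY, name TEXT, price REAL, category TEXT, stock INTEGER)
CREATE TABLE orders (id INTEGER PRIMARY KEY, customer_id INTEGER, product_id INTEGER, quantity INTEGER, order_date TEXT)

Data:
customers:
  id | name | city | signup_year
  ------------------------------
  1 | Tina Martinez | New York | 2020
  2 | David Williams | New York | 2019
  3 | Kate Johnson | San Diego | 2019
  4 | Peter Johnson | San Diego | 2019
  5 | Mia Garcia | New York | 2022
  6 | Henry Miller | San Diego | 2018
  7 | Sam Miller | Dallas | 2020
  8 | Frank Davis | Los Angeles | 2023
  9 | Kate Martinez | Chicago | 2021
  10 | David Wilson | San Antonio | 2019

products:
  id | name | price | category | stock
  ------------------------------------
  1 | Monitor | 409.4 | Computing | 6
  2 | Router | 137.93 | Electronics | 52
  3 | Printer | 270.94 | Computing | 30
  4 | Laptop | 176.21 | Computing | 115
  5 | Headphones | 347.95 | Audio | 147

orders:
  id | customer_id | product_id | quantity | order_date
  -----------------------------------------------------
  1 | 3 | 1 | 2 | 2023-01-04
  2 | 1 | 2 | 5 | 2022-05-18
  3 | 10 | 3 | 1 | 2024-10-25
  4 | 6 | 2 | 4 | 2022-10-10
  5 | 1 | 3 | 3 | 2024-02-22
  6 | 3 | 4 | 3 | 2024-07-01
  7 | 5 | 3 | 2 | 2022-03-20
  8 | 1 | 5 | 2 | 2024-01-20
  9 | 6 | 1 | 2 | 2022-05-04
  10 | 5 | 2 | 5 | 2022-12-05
SELECT c.id, p.name AS product, c.quantity, c.order_date FROM orders c JOIN products p ON c.product_id = p.id ORDER BY c.quantity DESC

Execution result:
id | product | quantity | order_date
2 | Router | 5 | 2022-05-18
10 | Router | 5 | 2022-12-05
4 | Router | 4 | 2022-10-10
5 | Printer | 3 | 2024-02-22
6 | Laptop | 3 | 2024-07-01
1 | Monitor | 2 | 2023-01-04
7 | Printer | 2 | 2022-03-20
8 | Headphones | 2 | 2024-01-20
9 | Monitor | 2 | 2022-05-04
3 | Printer | 1 | 2024-10-25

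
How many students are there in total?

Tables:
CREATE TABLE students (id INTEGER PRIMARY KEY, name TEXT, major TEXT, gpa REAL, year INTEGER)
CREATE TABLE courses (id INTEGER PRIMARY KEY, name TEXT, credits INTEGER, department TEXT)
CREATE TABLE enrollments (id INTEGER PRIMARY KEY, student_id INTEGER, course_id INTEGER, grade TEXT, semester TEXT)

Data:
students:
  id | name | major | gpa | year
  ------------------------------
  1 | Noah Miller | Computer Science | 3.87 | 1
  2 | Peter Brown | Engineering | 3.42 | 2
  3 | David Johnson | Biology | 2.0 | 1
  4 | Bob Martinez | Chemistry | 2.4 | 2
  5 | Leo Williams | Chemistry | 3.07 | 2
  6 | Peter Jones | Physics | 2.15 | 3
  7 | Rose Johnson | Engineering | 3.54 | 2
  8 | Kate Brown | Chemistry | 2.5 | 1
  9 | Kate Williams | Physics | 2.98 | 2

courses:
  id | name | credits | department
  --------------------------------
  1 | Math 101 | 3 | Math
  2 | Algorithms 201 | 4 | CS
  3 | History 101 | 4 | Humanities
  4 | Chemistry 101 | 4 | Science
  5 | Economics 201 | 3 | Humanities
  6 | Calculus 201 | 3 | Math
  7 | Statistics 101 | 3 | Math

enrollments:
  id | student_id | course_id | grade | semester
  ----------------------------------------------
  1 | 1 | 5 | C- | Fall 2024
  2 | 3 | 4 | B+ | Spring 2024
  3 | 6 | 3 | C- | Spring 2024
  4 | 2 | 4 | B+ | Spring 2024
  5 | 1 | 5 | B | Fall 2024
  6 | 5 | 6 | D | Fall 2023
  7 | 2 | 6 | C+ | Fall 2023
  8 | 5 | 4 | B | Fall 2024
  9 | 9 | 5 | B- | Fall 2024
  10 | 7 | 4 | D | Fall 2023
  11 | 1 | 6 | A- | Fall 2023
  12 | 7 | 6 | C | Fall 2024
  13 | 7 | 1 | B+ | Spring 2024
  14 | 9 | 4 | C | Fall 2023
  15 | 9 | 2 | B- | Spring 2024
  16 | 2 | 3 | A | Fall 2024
SELECT COUNT(*) FROM students

Execution result:
9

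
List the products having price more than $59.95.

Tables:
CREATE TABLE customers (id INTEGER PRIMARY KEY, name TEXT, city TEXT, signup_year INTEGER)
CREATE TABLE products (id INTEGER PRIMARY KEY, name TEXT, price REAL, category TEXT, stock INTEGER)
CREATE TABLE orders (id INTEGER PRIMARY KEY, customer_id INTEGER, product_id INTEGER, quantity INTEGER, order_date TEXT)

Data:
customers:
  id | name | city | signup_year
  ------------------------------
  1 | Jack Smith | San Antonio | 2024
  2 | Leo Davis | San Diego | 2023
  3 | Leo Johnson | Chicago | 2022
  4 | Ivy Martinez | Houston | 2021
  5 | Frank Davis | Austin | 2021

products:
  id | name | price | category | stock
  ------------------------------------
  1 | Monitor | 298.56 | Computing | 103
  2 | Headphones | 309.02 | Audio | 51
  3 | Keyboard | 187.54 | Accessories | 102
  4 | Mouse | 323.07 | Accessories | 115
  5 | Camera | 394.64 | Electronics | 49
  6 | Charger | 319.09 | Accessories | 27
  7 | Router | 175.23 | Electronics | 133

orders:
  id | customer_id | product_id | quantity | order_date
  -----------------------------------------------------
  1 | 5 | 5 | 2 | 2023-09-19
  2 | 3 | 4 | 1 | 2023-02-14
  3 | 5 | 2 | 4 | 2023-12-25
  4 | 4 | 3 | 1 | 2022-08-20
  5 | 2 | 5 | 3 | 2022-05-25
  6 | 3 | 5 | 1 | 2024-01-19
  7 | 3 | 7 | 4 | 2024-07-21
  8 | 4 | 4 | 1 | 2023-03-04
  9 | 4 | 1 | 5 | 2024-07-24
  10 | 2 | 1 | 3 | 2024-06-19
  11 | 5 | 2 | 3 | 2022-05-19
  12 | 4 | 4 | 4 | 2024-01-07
SELECT name, price FROM products WHERE price > 59.95

Execution result:
name | price
Monitor | 298.56
Headphones | 309.02
Keyboard | 187.54
Mouse | 323.07
Camera | 394.64
Charger | 319.09
Router | 175.23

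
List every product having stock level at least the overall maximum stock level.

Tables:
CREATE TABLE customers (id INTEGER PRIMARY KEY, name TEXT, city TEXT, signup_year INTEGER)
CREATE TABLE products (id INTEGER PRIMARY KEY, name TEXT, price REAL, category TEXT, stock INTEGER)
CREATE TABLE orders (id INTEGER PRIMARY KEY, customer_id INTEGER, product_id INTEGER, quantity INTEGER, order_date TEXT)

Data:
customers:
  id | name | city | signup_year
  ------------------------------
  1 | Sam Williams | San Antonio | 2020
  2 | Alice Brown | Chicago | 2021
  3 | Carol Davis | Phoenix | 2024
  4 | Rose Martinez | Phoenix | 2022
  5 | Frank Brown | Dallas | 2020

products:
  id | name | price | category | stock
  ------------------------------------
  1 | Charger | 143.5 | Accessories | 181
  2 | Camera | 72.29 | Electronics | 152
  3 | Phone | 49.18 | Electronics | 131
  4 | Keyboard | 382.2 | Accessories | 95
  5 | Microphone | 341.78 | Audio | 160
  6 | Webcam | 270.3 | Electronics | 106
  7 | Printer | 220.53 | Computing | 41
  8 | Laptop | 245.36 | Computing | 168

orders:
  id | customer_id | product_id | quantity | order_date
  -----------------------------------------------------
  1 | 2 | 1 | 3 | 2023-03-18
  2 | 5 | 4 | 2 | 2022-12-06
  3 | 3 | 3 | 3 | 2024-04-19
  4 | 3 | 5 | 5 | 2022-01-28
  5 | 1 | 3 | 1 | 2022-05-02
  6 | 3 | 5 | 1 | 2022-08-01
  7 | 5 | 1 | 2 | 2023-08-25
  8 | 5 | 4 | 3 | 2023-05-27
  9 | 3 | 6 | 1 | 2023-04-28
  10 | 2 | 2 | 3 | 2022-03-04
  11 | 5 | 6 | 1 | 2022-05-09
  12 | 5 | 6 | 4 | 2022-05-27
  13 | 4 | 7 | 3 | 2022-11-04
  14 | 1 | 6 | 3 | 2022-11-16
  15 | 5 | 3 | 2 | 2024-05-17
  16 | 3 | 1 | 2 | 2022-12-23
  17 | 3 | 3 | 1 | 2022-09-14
SELECT name, stock FROM products WHERE stock >= (SELECT MAX(stock) FROM products)

Execution result:
name | stock
Charger | 181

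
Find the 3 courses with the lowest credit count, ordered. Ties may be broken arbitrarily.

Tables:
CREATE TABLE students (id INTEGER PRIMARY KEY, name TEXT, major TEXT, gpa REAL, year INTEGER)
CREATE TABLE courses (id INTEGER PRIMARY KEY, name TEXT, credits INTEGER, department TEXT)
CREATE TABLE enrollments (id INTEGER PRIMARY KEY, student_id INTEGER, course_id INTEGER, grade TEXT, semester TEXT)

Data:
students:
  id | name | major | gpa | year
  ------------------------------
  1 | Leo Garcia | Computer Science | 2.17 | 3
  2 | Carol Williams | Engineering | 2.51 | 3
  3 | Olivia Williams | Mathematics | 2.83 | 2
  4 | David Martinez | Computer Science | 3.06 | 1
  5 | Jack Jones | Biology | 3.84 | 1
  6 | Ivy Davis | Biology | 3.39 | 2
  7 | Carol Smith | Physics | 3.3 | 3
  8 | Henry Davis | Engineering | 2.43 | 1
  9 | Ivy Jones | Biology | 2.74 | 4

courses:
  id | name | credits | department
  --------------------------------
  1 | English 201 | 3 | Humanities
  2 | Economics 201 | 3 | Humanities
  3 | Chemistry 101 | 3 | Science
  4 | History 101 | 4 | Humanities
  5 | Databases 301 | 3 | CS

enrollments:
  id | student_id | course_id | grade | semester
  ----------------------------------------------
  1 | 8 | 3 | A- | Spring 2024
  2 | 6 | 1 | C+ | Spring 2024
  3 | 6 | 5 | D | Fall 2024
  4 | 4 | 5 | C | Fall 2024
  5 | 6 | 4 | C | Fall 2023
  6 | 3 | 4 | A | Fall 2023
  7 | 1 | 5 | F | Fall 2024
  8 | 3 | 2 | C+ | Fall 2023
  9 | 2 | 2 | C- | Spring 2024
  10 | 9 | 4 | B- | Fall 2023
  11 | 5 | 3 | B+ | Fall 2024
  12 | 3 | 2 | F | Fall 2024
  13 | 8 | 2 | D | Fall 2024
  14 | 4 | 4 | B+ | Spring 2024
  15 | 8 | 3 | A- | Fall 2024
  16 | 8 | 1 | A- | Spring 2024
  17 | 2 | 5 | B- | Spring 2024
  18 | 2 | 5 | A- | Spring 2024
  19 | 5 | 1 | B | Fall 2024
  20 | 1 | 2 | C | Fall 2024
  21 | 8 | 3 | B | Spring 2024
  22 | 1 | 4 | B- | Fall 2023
SELECT name, credits FROM courses ORDER BY credits ASC LIMIT 3

Execution result:
name | credits
English 201 | 3
Economics 201 | 3
Chemistry 101 | 3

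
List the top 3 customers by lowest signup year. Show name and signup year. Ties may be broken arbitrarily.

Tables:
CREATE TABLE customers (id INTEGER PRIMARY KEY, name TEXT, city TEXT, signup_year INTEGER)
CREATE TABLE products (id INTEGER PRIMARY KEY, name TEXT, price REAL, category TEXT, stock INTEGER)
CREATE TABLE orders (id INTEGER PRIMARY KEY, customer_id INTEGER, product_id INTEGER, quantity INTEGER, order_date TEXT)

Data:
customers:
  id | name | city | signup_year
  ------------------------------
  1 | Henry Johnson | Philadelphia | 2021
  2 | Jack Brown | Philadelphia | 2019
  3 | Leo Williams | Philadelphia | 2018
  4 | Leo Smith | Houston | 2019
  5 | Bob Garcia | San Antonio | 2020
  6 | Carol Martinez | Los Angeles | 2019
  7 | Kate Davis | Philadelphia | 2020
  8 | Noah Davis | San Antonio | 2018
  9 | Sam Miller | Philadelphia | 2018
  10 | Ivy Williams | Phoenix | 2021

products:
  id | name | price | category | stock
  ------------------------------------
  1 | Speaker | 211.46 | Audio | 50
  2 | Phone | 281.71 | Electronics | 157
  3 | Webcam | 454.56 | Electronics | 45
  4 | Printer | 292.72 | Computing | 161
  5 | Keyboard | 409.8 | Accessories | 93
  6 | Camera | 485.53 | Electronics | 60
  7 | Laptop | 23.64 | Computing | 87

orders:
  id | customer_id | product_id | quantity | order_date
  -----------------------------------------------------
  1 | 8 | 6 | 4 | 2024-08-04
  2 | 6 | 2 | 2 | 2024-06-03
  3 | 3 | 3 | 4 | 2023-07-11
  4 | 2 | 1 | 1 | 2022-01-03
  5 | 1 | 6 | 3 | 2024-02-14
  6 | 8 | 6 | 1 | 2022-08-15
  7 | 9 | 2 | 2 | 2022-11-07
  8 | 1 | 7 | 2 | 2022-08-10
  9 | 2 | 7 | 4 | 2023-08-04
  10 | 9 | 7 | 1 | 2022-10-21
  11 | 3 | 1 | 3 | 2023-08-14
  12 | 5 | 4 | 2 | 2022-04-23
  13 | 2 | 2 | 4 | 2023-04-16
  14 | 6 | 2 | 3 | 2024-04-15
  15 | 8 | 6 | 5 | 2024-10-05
SELECT name, signup_year FROM customers ORDER BY signup_year ASC LIMIT 3

Execution result:
name | signup_year
Leo Williams | 2018
Noah Davis | 2018
Sam Miller | 2018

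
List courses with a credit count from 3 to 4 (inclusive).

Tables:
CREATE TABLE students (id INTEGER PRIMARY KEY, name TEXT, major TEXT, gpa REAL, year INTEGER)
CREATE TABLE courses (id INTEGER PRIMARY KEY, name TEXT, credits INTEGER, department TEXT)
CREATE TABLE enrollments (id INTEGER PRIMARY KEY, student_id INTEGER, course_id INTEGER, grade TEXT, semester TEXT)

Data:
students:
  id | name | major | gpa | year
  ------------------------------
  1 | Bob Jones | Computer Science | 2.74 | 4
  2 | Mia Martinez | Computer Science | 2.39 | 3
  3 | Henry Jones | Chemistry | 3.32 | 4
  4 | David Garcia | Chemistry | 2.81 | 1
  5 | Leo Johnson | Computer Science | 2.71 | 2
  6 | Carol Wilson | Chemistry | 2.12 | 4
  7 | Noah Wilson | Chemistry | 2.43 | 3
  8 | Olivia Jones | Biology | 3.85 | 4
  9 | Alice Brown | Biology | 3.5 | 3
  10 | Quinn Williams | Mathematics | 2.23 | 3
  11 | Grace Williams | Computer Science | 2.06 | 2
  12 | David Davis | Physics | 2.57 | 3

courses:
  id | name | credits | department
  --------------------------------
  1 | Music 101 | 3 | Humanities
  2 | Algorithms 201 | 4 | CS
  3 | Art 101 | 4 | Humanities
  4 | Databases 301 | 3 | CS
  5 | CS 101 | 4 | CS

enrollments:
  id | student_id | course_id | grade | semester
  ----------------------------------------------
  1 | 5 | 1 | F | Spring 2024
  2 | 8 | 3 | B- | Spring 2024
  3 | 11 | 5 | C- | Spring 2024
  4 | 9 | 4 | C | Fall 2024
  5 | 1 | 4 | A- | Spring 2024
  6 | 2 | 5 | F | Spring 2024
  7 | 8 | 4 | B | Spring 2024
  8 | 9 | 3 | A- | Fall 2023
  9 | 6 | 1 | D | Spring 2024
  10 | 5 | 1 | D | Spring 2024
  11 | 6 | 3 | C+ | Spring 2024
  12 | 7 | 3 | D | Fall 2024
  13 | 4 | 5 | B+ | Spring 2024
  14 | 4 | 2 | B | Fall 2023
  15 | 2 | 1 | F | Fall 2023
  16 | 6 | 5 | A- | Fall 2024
SELECT name, credits FROM courses WHERE credits BETWEEN 3 AND 4

Execution result:
name | credits
Music 101 | 3
Algorithms 201 | 4
Art 101 | 4
Databases 301 | 3
CS 101 | 4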